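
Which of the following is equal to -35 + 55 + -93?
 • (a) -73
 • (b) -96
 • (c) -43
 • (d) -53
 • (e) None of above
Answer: a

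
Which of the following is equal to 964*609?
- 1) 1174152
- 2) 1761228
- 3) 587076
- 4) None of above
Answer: 3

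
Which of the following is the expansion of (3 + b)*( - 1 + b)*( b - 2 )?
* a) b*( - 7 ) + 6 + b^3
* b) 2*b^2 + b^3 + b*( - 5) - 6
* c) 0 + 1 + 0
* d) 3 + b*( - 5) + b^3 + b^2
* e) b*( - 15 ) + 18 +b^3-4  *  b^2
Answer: a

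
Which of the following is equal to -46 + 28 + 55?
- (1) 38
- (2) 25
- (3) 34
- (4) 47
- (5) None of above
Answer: 5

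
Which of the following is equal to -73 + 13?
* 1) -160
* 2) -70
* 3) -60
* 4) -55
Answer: 3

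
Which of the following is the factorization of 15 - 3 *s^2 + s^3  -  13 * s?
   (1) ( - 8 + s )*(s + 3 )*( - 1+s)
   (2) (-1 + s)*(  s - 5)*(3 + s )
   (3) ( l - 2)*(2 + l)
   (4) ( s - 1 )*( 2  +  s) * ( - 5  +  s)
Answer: 2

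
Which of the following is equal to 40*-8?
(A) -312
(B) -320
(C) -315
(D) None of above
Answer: B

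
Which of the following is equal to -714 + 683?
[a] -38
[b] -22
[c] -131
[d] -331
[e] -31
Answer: e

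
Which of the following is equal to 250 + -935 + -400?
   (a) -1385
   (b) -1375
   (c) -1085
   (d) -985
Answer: c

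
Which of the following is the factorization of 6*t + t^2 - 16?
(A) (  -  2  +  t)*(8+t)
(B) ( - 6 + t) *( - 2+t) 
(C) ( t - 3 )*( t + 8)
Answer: A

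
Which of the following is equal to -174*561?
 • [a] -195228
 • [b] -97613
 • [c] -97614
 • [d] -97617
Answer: c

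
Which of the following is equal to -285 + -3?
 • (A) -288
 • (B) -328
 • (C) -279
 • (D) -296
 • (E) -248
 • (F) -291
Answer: A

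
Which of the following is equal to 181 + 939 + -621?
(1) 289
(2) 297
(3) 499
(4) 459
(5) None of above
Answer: 3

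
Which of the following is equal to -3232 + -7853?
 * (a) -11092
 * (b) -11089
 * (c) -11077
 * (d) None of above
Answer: d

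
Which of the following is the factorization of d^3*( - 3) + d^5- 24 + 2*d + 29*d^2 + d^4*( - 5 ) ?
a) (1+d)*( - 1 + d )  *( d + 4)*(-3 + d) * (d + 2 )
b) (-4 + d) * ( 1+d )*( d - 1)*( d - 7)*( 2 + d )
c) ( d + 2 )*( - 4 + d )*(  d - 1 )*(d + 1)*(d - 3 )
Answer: c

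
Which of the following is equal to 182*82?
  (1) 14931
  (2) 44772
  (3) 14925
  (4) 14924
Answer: 4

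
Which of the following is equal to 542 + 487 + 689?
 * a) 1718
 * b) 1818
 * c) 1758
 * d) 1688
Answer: a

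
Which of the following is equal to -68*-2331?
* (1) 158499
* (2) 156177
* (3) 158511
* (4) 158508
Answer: 4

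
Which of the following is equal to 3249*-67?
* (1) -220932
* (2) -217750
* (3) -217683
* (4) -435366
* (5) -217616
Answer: 3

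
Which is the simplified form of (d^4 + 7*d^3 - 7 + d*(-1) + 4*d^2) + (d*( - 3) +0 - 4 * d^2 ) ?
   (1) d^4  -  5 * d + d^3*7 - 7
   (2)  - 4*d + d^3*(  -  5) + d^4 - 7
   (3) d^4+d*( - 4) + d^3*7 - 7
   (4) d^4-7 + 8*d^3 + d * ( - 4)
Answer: 3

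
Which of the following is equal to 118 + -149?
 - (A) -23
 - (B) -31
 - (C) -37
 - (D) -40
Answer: B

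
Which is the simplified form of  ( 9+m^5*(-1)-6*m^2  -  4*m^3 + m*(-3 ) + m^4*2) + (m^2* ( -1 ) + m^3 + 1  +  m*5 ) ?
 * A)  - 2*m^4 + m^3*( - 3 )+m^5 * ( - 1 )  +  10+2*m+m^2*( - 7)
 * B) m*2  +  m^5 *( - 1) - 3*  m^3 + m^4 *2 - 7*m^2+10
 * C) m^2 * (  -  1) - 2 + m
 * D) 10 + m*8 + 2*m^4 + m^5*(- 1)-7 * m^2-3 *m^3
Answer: B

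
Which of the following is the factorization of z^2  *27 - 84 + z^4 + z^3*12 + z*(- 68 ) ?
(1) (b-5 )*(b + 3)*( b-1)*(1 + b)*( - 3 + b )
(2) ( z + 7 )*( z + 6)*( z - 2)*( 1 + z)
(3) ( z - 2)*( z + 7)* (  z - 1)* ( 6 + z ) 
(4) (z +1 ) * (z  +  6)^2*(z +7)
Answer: 2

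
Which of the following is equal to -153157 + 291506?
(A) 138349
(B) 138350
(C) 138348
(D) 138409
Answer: A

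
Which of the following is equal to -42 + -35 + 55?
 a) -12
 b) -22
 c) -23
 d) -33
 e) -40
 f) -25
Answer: b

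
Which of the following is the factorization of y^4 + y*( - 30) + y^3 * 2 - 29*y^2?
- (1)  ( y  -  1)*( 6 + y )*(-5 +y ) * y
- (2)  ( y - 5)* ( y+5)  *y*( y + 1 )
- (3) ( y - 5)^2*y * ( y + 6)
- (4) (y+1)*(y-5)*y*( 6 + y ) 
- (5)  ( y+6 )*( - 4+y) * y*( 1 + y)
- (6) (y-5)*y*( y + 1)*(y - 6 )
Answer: 4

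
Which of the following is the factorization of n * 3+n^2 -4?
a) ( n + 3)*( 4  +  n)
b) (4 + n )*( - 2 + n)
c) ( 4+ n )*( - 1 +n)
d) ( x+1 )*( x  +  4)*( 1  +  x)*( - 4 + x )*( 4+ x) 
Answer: c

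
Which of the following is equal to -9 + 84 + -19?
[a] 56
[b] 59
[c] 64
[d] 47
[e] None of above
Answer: a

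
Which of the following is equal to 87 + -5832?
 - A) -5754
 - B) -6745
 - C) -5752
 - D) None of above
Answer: D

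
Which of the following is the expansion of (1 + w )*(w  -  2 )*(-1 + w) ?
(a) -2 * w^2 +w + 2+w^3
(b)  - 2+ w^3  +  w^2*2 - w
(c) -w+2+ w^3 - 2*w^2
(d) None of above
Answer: c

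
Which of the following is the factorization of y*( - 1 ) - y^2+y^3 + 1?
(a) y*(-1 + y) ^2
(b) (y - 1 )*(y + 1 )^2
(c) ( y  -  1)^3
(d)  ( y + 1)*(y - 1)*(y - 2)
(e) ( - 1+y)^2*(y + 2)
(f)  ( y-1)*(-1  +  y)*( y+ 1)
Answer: f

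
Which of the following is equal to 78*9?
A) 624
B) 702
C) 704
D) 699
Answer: B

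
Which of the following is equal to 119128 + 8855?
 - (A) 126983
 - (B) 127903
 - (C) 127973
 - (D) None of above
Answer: D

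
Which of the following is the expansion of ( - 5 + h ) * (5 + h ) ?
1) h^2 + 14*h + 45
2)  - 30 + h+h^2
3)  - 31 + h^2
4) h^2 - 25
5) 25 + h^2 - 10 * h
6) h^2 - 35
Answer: 4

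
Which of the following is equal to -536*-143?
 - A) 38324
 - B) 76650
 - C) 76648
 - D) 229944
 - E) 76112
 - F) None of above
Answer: C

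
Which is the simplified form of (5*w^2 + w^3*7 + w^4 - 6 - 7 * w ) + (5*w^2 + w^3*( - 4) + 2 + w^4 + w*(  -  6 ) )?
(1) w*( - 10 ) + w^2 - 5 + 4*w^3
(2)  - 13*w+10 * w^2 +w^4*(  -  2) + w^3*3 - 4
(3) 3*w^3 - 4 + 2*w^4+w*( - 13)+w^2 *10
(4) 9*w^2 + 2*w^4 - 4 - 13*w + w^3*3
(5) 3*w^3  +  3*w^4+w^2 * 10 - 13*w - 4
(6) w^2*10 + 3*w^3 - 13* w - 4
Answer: 3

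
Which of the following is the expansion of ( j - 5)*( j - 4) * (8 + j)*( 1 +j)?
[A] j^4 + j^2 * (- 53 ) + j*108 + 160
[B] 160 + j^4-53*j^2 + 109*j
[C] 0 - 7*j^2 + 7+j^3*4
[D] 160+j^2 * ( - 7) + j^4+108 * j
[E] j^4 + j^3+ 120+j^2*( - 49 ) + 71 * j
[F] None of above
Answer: A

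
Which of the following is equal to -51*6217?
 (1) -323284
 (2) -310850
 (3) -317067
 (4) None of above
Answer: 3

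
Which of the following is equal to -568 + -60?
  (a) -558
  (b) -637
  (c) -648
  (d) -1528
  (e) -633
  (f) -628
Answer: f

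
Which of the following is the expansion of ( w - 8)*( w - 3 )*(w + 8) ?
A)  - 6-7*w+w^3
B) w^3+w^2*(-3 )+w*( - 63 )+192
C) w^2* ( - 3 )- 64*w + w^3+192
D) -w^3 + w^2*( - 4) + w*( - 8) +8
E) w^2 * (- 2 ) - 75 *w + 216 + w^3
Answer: C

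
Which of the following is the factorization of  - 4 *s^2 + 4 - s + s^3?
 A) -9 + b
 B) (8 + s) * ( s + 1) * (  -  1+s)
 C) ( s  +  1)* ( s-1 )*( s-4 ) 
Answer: C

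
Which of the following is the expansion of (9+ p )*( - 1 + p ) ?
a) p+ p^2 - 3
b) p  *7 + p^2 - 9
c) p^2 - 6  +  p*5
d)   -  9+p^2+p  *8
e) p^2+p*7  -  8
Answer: d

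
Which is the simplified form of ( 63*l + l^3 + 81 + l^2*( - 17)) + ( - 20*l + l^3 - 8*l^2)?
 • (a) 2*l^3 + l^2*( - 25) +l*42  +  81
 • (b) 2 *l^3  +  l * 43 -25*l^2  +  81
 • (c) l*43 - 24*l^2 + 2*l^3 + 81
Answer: b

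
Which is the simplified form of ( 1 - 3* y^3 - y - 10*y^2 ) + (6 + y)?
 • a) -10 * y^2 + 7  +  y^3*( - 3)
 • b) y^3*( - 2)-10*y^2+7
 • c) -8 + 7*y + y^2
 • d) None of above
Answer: a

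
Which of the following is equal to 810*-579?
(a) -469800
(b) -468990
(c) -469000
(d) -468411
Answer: b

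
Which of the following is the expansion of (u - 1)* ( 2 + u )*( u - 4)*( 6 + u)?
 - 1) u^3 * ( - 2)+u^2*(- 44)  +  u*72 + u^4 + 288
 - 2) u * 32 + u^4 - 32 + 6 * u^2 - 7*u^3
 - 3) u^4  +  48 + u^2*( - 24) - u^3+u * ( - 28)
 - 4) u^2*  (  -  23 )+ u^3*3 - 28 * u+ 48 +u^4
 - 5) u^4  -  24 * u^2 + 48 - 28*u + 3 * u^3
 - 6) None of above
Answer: 5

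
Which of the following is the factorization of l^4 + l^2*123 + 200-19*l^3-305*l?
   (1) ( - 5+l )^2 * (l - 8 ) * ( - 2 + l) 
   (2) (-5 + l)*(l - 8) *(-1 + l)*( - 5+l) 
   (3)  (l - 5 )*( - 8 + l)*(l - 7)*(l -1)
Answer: 2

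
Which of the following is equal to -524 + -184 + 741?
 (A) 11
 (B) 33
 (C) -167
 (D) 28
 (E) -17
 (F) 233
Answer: B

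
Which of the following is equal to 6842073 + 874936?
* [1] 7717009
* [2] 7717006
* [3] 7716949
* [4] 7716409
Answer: 1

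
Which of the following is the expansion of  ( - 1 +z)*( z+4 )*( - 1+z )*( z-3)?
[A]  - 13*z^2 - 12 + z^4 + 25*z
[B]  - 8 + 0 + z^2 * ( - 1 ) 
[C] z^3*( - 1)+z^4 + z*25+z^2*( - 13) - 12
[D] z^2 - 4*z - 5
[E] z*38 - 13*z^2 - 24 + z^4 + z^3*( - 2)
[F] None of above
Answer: C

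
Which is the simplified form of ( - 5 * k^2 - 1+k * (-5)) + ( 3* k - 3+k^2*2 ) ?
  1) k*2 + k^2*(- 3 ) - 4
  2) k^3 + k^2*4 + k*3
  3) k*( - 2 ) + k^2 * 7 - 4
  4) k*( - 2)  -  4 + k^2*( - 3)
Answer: 4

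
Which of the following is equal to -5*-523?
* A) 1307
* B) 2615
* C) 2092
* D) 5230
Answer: B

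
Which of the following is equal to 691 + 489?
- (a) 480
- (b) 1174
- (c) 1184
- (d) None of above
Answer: d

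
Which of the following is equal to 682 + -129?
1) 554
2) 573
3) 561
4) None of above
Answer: 4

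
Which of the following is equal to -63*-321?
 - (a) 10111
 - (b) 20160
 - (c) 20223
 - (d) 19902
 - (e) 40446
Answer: c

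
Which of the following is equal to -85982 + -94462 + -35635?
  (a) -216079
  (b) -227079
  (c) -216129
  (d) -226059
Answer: a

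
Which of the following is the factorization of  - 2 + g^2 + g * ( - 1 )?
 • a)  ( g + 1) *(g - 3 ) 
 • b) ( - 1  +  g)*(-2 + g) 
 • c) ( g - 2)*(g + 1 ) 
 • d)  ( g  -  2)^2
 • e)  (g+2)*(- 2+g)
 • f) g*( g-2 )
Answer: c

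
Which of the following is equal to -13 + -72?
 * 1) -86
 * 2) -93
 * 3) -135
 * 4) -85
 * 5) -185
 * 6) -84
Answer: 4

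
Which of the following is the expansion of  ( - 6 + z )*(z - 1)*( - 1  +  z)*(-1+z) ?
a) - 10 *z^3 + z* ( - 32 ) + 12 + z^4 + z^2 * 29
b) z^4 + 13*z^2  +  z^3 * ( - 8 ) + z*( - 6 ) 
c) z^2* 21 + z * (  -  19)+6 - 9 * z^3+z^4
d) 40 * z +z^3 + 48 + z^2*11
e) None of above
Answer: c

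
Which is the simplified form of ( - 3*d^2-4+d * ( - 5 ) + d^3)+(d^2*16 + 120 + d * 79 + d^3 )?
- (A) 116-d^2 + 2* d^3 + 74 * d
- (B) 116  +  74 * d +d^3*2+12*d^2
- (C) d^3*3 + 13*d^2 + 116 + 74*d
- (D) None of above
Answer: D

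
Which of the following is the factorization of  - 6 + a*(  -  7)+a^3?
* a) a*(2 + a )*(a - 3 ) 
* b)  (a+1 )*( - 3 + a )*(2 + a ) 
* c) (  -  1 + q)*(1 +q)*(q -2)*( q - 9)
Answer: b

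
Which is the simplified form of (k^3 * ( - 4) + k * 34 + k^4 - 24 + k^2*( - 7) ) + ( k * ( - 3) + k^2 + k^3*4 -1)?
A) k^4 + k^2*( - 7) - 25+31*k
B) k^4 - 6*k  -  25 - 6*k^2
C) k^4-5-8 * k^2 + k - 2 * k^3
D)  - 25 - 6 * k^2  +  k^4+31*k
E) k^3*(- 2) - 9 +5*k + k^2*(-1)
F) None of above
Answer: D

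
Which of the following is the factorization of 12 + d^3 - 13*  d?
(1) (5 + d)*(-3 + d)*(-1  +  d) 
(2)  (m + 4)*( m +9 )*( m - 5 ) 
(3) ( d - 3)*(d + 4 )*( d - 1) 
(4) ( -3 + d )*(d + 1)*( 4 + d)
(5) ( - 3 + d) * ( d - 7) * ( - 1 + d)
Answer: 3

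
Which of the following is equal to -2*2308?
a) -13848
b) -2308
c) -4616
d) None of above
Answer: c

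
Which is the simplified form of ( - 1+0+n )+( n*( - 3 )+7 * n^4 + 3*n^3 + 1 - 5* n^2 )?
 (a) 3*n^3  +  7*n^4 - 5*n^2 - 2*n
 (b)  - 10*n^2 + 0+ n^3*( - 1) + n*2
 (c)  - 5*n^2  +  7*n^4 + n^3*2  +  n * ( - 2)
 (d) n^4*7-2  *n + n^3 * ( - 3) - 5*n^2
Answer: a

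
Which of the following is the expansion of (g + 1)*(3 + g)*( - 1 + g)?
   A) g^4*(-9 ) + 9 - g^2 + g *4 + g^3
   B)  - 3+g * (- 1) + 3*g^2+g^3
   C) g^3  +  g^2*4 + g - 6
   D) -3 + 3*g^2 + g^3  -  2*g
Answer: B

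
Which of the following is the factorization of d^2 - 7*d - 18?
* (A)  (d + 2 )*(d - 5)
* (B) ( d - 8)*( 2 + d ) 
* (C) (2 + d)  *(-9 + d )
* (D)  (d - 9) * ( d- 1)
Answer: C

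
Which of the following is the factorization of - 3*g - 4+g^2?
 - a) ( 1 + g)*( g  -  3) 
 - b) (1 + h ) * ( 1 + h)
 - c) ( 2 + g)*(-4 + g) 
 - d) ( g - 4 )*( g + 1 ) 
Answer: d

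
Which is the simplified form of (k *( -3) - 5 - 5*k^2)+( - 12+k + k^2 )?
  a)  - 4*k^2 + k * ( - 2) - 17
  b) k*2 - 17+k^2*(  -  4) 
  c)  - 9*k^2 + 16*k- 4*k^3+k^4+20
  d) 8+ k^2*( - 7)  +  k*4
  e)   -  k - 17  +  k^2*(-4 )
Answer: a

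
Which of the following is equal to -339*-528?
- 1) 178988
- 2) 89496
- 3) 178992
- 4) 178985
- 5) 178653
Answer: 3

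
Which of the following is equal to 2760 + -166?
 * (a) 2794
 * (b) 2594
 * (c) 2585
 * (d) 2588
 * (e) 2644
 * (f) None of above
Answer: b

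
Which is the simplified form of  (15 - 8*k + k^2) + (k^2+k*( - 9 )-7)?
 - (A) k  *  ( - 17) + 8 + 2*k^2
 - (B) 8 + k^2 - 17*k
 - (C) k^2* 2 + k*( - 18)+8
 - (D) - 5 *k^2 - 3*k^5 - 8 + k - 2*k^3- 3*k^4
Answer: A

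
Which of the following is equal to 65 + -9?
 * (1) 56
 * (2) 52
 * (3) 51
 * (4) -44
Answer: 1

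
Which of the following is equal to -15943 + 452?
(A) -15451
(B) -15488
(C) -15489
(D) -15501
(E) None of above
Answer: E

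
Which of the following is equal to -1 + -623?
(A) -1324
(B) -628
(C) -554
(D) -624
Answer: D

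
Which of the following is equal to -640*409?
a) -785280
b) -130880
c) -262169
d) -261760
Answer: d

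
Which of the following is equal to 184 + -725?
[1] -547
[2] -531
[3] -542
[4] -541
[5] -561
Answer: 4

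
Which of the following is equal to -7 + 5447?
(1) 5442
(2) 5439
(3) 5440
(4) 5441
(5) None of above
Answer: 3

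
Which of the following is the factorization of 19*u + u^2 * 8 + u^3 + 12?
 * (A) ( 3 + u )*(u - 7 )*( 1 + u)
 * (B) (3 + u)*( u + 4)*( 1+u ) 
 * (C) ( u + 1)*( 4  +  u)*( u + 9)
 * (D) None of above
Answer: B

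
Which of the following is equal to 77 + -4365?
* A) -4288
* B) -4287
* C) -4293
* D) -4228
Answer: A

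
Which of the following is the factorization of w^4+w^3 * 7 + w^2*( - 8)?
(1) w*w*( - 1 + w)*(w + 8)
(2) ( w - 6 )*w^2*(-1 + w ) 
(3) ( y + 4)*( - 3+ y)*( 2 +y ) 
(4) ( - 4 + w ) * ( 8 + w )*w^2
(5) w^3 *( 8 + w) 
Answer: 1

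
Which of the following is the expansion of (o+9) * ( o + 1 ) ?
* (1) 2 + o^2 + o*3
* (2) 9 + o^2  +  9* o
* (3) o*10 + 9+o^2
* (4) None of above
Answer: 3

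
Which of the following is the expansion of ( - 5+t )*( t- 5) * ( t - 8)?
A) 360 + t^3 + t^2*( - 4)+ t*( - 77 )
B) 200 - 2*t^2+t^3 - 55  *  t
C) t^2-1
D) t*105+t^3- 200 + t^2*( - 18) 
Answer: D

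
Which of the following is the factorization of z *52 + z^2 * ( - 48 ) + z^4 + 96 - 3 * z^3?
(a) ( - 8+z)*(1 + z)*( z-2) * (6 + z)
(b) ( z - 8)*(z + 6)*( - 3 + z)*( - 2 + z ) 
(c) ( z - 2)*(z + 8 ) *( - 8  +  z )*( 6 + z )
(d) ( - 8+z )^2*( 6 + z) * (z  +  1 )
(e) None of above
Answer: a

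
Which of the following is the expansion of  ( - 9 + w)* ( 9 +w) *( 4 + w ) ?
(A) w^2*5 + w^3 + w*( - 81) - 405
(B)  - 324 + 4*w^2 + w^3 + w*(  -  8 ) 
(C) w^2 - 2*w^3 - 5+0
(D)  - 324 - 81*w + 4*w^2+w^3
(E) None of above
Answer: D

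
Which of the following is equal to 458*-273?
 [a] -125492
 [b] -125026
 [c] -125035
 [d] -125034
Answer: d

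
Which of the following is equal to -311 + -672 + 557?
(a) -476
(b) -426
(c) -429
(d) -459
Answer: b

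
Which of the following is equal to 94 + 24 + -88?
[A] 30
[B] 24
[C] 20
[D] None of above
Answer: A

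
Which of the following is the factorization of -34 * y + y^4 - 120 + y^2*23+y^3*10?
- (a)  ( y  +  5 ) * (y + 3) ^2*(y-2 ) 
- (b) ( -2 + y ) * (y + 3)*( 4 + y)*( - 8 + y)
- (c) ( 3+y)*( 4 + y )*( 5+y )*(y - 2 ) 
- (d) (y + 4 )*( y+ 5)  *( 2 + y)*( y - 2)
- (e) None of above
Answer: c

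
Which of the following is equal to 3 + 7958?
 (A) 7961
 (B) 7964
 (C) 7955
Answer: A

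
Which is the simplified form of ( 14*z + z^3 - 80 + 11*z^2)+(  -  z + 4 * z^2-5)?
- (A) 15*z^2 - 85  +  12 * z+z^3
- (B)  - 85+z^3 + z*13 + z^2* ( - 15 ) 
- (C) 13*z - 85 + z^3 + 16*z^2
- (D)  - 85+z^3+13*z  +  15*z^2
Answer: D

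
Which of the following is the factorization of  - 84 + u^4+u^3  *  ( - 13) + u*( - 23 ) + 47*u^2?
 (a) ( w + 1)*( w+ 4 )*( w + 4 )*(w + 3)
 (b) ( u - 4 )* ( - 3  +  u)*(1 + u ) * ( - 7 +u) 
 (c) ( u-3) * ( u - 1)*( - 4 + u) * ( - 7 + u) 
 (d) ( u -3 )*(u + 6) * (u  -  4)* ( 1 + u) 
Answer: b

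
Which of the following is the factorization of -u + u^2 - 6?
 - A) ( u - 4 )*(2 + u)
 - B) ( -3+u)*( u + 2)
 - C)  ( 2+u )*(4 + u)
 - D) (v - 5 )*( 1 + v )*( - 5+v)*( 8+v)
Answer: B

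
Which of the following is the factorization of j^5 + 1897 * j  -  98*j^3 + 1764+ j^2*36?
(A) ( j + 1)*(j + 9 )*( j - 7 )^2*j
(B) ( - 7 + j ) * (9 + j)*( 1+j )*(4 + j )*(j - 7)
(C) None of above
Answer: B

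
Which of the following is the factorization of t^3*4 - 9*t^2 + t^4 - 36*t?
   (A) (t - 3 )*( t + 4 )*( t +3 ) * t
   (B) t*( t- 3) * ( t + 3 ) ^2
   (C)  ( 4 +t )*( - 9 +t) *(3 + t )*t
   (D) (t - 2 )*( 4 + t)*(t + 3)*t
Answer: A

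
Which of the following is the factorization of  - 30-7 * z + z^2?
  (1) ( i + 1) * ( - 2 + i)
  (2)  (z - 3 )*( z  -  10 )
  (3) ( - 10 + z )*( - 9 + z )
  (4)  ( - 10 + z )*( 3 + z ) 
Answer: 4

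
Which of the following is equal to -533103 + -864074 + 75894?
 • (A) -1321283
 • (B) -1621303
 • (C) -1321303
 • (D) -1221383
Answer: A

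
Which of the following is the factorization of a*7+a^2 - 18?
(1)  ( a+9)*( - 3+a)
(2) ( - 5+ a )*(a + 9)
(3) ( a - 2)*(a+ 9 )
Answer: 3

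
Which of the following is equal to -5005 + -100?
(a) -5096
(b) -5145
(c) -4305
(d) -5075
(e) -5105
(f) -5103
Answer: e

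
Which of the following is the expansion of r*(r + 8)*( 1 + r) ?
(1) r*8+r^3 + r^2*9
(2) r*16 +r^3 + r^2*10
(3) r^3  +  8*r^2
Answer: 1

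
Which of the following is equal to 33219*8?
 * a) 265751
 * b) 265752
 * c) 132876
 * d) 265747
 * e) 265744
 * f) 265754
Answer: b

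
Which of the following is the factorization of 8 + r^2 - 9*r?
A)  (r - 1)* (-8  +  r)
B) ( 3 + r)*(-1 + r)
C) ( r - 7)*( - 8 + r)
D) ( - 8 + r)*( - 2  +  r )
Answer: A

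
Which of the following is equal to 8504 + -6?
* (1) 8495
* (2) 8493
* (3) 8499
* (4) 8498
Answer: 4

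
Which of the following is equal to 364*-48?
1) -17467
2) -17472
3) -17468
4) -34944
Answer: 2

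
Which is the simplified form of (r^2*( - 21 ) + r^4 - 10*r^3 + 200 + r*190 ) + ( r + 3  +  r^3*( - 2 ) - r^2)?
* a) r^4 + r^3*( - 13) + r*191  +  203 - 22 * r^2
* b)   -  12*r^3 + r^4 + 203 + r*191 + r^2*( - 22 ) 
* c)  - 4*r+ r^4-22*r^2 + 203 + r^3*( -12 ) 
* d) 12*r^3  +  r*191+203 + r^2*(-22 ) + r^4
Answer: b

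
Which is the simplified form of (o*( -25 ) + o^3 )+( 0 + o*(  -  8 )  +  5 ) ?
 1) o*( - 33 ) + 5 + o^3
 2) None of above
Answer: 1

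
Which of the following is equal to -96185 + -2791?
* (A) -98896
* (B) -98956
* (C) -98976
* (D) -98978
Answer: C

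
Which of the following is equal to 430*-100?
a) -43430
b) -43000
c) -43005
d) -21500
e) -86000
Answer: b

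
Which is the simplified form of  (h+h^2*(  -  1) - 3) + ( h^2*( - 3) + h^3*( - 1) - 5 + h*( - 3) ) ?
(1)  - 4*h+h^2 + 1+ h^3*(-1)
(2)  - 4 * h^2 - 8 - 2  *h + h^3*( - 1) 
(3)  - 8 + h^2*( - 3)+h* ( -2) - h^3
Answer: 2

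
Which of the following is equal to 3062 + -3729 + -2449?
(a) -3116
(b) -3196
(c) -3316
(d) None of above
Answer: a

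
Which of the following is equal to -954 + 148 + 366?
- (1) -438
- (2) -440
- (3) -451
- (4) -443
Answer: 2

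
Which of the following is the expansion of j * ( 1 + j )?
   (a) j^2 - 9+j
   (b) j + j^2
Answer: b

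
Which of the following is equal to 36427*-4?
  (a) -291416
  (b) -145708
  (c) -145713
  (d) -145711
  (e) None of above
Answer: b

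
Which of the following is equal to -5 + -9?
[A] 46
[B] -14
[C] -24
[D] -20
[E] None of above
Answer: B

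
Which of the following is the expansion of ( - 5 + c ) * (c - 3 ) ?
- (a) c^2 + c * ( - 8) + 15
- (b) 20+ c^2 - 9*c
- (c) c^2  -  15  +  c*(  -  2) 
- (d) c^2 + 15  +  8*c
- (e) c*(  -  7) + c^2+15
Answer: a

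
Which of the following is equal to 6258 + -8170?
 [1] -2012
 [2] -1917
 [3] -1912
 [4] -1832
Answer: 3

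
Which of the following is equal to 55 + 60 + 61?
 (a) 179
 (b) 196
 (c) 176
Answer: c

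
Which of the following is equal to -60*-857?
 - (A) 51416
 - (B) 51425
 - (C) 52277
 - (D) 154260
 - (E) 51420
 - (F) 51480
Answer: E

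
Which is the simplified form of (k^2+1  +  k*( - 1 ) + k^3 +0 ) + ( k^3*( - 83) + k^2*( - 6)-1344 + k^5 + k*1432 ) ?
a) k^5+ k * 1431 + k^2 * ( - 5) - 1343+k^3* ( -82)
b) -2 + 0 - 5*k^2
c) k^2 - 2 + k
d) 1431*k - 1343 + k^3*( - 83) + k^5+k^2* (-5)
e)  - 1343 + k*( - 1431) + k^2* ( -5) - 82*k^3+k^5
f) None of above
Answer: a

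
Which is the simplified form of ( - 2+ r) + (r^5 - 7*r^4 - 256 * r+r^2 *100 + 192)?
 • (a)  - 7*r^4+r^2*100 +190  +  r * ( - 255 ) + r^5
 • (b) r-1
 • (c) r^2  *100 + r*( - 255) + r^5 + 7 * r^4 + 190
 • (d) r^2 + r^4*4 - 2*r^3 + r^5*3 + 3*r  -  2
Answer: a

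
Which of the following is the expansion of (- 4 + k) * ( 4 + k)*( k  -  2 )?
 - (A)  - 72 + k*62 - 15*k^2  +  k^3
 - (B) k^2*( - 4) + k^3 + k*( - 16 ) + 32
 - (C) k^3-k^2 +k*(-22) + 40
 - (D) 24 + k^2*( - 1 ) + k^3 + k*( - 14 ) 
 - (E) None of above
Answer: E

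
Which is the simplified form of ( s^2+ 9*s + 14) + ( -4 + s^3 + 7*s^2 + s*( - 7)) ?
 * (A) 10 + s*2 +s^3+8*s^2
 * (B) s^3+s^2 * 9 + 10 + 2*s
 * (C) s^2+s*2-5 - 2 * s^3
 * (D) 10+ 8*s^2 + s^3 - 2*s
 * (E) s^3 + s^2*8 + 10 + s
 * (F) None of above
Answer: A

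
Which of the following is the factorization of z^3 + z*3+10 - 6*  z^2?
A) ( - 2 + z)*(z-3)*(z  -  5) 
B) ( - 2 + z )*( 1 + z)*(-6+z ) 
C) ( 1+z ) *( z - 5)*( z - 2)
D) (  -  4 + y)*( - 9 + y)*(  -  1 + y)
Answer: C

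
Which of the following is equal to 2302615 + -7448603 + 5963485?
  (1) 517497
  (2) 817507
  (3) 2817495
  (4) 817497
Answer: 4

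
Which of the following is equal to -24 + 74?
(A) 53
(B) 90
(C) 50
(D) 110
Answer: C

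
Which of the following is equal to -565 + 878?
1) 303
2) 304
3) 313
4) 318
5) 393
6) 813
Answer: 3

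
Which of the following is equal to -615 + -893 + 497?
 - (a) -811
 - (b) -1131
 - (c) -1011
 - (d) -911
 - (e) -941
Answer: c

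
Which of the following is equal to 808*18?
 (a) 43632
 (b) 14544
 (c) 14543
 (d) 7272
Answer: b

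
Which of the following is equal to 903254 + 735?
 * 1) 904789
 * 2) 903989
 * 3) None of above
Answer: 2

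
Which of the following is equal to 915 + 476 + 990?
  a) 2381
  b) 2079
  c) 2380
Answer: a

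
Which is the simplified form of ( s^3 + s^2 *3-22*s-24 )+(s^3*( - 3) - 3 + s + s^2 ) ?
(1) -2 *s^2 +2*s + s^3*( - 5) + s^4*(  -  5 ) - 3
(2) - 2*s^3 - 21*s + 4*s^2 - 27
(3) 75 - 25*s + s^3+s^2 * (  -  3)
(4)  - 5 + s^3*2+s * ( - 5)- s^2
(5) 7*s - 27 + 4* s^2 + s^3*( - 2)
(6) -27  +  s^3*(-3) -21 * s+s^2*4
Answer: 2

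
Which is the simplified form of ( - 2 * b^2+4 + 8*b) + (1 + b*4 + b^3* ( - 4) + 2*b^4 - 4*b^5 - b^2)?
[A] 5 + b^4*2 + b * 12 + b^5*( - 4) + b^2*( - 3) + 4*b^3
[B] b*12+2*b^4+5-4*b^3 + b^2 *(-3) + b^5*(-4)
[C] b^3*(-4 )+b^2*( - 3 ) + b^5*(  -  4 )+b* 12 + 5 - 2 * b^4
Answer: B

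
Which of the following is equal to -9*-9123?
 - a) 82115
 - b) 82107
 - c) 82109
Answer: b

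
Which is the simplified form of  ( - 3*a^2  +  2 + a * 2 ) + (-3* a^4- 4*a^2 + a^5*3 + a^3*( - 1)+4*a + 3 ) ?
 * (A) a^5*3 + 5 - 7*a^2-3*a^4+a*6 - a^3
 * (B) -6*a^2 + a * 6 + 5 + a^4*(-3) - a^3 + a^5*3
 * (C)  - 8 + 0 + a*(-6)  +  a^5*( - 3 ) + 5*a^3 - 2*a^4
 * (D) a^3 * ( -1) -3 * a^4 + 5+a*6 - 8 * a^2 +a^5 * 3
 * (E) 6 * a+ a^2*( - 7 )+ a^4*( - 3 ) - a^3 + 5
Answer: A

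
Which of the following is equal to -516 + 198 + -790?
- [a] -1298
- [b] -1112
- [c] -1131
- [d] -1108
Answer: d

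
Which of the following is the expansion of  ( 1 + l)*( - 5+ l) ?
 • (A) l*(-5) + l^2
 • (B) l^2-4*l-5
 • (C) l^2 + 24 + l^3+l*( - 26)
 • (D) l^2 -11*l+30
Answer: B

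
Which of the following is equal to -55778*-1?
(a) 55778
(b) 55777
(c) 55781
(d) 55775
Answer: a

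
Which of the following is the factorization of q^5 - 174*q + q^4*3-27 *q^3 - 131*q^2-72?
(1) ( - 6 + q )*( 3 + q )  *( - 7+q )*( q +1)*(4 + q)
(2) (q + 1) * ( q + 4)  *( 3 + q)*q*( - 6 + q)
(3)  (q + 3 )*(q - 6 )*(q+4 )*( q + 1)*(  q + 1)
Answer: 3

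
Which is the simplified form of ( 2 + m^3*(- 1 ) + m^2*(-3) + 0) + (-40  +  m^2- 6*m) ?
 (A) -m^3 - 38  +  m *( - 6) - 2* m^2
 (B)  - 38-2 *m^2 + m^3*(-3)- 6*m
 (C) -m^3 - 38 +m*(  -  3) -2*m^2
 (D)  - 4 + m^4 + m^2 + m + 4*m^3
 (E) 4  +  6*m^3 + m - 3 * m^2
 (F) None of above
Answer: A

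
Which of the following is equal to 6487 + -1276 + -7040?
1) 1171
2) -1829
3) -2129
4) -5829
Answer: 2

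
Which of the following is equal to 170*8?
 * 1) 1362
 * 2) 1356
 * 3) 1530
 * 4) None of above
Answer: 4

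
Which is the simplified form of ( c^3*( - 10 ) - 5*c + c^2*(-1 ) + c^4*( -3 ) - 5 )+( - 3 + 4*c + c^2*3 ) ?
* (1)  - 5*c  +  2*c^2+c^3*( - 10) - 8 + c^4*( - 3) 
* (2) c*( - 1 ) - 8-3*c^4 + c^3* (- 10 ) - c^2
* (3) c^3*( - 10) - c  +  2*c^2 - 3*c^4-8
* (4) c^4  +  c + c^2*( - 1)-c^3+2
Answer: 3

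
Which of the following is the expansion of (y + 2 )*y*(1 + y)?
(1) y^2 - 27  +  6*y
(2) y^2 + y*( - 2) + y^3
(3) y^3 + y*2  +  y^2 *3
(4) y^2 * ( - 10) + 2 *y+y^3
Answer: 3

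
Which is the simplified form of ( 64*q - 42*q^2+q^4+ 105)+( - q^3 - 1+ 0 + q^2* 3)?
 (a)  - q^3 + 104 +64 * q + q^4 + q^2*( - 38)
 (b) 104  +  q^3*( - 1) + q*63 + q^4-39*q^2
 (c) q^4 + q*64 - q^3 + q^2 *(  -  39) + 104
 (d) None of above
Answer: c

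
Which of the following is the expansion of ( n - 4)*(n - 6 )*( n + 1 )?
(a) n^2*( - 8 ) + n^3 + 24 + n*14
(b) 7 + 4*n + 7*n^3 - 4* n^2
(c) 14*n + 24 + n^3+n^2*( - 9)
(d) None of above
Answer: c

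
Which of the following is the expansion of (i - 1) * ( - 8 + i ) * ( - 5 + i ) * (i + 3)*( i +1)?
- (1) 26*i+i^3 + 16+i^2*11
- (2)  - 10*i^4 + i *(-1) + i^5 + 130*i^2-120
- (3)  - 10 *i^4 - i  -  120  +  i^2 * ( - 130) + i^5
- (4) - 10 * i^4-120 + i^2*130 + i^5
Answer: 2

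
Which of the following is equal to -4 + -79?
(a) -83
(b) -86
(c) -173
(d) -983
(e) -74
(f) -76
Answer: a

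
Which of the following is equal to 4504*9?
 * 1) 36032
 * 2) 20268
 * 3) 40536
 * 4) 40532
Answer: 3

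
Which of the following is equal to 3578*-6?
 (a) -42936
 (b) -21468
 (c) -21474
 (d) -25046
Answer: b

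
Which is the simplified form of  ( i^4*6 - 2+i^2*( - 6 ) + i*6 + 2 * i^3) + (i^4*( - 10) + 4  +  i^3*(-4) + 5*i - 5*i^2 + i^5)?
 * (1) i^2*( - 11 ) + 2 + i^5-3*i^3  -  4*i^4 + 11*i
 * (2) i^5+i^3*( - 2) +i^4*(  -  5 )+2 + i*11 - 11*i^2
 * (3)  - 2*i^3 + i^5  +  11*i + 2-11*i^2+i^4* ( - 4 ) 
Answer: 3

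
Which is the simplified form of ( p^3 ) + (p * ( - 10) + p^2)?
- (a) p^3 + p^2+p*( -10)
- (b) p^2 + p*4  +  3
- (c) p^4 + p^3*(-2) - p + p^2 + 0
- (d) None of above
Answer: a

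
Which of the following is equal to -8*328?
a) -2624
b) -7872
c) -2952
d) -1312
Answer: a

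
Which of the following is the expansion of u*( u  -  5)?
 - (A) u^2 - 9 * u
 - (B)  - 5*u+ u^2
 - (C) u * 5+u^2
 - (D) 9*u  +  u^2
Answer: B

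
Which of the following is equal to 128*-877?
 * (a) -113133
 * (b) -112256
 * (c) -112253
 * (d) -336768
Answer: b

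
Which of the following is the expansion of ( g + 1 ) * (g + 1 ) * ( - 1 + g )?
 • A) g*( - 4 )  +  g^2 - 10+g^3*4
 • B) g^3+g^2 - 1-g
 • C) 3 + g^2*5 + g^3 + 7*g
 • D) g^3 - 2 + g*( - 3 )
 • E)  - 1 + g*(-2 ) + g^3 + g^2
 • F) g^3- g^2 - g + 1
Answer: B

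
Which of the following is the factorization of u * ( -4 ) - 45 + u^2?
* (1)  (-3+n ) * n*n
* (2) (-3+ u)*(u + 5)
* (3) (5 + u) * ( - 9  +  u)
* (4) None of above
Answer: 3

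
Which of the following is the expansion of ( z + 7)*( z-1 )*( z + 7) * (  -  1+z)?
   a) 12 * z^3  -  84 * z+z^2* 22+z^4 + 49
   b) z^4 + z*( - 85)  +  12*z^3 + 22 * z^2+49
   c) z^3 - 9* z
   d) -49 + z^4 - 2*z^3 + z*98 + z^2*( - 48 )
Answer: a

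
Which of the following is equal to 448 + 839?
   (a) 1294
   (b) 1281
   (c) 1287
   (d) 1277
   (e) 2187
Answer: c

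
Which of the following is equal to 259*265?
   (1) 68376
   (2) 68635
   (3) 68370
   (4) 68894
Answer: 2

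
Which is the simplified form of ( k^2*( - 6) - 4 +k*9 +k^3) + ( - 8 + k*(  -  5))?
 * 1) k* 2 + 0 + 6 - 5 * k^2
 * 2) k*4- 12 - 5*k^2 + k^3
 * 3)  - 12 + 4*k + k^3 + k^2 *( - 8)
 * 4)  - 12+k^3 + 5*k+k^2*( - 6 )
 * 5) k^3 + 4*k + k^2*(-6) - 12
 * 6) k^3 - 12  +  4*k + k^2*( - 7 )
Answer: 5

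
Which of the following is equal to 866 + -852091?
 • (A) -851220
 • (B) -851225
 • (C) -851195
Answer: B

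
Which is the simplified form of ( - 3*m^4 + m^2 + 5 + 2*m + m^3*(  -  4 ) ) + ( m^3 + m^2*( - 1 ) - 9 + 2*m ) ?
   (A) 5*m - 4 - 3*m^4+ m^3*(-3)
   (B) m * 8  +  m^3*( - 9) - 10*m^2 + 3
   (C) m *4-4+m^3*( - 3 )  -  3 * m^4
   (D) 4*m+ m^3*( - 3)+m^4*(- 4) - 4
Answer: C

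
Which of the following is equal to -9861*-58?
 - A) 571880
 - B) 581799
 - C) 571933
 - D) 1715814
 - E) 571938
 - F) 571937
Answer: E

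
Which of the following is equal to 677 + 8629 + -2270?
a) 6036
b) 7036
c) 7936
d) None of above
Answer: b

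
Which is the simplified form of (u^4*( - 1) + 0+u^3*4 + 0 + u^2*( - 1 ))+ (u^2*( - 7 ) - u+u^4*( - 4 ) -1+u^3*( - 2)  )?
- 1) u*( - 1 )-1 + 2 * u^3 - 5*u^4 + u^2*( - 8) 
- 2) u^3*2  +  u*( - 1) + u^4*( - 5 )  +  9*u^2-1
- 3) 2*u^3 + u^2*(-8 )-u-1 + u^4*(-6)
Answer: 1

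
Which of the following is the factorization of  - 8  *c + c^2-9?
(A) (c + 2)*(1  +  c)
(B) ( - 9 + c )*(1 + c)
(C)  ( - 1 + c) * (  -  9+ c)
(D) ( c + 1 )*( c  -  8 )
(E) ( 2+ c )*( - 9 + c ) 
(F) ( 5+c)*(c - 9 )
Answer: B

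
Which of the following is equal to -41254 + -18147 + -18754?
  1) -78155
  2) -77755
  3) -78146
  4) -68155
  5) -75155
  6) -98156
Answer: 1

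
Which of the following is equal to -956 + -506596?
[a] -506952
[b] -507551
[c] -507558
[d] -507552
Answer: d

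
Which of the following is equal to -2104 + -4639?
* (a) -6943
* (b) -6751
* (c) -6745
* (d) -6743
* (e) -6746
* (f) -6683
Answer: d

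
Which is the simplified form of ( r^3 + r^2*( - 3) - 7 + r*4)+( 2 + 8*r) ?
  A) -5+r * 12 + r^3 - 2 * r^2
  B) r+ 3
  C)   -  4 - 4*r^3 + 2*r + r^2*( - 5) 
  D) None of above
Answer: D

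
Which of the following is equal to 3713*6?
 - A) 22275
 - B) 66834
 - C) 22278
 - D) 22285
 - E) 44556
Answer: C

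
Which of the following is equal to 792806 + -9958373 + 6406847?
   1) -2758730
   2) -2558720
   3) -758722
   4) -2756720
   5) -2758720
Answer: 5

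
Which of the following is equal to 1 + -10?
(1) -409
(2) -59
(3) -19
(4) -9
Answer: 4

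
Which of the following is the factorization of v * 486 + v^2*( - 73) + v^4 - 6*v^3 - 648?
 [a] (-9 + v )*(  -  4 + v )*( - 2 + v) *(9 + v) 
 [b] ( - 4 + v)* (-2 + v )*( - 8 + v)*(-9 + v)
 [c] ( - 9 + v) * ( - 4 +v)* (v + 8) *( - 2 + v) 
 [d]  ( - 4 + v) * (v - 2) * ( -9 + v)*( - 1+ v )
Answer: a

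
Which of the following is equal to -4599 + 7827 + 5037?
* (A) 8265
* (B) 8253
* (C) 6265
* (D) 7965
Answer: A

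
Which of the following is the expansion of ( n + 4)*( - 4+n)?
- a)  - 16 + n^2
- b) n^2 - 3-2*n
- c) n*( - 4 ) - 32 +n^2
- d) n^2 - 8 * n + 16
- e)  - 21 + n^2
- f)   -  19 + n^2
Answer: a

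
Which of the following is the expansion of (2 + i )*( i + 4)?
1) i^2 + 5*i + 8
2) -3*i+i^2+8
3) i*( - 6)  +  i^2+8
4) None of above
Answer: 4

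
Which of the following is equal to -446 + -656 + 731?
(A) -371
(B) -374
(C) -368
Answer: A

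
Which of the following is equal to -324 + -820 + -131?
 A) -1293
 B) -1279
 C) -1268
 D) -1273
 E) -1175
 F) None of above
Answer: F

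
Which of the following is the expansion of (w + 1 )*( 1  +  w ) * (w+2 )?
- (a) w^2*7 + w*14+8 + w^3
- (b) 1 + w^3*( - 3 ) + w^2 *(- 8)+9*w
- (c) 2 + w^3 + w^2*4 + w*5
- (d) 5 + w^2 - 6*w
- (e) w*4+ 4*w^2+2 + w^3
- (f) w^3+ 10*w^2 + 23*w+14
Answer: c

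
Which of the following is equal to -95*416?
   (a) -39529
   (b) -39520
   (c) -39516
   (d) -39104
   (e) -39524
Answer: b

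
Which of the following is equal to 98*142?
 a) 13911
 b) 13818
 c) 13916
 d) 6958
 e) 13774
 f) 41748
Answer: c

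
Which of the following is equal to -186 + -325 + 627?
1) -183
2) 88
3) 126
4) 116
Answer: 4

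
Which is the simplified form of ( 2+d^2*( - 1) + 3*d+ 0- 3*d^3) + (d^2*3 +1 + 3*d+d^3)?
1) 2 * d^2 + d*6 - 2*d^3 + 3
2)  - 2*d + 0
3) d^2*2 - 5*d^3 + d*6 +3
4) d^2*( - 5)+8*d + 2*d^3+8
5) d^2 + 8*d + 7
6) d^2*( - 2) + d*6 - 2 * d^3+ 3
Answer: 1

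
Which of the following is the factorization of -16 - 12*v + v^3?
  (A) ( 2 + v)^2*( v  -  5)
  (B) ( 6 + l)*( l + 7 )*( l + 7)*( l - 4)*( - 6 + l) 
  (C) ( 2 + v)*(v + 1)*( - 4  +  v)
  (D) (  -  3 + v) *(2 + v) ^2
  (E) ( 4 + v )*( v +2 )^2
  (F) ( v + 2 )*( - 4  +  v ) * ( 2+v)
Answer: F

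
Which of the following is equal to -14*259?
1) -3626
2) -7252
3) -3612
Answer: 1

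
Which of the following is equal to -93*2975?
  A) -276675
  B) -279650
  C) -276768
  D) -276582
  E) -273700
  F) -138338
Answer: A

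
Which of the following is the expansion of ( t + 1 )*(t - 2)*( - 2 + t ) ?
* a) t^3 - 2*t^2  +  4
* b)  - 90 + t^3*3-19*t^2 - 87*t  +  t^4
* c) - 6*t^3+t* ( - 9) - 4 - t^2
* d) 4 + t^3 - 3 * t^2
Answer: d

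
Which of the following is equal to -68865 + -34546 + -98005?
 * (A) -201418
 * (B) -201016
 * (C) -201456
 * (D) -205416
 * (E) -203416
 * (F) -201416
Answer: F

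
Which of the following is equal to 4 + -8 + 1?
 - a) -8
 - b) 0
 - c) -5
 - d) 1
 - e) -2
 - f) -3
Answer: f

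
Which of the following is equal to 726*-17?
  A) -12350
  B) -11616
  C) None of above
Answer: C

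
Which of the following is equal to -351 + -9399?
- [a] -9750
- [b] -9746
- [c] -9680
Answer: a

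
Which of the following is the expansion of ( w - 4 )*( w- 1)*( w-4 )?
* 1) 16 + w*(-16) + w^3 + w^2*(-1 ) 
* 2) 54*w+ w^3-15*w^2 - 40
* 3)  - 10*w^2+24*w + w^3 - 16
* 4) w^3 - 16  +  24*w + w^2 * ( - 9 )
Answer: 4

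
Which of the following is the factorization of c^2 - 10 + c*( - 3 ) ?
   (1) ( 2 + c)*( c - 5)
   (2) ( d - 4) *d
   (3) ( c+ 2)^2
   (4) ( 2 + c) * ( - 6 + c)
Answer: 1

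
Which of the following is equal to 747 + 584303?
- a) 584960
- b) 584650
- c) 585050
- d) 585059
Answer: c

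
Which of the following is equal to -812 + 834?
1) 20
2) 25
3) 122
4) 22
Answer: 4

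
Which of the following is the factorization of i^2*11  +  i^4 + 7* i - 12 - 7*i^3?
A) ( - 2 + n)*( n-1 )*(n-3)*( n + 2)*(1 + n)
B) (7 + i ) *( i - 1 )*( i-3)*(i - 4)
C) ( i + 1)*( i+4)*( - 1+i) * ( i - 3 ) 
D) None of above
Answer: D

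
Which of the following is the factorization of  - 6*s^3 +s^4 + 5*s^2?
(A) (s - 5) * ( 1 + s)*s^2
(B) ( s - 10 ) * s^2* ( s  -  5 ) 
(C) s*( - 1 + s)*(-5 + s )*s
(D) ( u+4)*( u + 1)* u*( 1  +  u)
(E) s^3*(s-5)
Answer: C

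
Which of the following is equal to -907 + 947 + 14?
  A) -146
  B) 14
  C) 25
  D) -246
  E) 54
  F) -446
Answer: E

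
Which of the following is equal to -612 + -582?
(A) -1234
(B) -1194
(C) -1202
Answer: B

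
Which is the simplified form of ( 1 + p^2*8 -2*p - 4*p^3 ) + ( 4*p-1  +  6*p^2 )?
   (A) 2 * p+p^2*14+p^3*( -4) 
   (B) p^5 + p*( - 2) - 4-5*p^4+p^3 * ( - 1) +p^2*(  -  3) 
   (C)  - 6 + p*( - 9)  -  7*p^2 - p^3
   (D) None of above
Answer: A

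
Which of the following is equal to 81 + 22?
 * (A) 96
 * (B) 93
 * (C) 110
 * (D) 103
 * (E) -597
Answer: D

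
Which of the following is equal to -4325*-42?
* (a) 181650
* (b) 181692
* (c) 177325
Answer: a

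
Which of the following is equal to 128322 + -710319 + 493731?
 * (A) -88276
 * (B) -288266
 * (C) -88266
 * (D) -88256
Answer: C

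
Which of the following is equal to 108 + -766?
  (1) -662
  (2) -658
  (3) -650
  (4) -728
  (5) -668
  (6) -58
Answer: 2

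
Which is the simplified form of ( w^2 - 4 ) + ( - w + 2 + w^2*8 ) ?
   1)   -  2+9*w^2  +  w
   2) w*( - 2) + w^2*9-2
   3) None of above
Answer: 3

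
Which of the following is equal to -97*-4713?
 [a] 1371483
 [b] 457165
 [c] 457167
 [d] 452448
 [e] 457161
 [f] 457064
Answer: e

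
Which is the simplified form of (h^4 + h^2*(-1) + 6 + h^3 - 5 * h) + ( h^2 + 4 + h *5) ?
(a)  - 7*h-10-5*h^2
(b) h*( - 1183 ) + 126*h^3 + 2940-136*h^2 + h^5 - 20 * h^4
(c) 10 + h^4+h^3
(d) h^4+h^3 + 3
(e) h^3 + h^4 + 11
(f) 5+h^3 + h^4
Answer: c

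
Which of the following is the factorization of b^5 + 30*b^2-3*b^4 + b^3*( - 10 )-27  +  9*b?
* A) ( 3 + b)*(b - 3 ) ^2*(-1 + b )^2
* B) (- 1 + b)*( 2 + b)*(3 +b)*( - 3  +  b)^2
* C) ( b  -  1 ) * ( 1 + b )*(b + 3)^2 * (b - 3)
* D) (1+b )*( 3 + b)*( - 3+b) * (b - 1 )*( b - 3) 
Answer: D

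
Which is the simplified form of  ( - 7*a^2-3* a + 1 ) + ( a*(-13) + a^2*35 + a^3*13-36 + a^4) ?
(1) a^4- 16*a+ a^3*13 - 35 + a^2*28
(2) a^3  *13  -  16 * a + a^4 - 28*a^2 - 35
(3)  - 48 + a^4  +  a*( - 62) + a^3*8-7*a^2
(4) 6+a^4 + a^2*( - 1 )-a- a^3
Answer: 1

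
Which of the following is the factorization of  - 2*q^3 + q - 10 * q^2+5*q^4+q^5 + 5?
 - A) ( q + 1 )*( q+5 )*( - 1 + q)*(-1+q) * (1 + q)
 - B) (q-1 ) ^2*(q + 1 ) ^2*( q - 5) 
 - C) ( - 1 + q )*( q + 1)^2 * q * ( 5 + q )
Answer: A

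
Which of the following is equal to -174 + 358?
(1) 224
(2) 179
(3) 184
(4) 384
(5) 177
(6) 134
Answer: 3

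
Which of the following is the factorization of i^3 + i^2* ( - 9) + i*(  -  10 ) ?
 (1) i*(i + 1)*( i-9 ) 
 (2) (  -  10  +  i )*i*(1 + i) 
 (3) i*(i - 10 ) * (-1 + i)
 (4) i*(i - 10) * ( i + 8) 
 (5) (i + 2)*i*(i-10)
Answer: 2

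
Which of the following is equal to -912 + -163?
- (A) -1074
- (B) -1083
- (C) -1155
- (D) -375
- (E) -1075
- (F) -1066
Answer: E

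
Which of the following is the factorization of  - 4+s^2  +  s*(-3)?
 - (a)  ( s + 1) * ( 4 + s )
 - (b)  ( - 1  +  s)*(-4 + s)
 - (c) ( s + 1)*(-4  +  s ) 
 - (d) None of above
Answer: c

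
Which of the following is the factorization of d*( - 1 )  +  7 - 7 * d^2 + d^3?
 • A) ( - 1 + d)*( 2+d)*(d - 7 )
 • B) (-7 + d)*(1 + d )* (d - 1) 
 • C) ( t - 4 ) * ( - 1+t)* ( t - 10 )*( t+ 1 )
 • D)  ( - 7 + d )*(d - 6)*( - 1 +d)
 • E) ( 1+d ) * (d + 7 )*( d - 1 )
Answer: B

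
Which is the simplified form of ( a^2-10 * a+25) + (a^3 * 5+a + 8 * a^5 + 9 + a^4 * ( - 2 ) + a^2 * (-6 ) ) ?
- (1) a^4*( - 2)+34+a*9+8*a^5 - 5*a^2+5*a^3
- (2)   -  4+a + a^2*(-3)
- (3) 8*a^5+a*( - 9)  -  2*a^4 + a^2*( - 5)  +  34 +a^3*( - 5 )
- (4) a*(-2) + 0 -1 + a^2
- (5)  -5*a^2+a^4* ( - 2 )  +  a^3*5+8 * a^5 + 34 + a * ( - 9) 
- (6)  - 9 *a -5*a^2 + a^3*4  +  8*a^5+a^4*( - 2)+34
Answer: 5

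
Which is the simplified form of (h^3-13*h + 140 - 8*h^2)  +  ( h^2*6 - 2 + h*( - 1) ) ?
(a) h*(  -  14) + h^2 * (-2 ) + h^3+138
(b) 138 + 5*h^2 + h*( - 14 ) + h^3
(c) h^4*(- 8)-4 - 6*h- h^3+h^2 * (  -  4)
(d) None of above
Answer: a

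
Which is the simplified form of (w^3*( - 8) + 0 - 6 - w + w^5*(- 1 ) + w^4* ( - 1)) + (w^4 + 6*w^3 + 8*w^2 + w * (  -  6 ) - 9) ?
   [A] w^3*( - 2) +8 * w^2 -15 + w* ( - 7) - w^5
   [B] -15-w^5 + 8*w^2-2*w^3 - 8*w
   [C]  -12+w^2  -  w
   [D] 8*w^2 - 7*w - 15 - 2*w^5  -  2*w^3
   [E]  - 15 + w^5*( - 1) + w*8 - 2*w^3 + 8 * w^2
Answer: A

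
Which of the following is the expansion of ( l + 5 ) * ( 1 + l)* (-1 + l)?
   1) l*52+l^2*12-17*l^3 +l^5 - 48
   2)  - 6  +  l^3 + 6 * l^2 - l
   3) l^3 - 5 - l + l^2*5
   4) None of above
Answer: 3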